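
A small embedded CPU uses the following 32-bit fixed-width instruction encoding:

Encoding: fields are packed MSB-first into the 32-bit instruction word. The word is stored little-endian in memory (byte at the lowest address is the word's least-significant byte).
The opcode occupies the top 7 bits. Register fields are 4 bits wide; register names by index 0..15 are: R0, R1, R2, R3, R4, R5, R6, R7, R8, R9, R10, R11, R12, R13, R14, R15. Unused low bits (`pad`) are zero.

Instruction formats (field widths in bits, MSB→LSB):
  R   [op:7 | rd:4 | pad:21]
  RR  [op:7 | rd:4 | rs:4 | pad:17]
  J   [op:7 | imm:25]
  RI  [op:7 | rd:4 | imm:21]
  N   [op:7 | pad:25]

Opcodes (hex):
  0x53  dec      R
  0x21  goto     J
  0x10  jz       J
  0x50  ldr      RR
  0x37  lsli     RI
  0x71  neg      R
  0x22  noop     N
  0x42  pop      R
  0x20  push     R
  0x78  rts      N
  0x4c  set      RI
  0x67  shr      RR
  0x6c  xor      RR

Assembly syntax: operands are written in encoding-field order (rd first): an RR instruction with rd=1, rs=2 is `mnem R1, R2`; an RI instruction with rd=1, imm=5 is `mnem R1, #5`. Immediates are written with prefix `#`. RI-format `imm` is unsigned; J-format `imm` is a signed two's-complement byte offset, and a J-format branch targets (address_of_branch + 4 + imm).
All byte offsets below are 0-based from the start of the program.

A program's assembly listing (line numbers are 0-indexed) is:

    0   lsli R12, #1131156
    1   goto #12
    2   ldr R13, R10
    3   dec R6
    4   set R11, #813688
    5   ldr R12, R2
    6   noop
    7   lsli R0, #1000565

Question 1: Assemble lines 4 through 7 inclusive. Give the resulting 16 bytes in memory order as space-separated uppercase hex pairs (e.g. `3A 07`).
line 4 (set): pack op=0x4c:7|rd=11:4|imm=813688:21 = 0x996c6a78; little→ 78 6a 6c 99
line 5 (ldr): pack op=0x50:7|rd=12:4|rs=2:4|pad=0:17 = 0xa1840000; little→ 00 00 84 a1
line 6 (noop): pack op=0x22:7|pad=0:25 = 0x44000000; little→ 00 00 00 44
line 7 (lsli): pack op=0x37:7|rd=0:4|imm=1000565:21 = 0x6e0f4475; little→ 75 44 0f 6e

78 6A 6C 99 00 00 84 A1 00 00 00 44 75 44 0F 6E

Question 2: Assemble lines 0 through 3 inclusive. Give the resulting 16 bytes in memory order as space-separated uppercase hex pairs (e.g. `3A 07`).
line 0 (lsli): pack op=0x37:7|rd=12:4|imm=1131156:21 = 0x6f914294; little→ 94 42 91 6f
line 1 (goto): pack op=0x21:7|imm=12:25 = 0x4200000c; little→ 0c 00 00 42
line 2 (ldr): pack op=0x50:7|rd=13:4|rs=10:4|pad=0:17 = 0xa1b40000; little→ 00 00 b4 a1
line 3 (dec): pack op=0x53:7|rd=6:4|pad=0:21 = 0xa6c00000; little→ 00 00 c0 a6

94 42 91 6F 0C 00 00 42 00 00 B4 A1 00 00 C0 A6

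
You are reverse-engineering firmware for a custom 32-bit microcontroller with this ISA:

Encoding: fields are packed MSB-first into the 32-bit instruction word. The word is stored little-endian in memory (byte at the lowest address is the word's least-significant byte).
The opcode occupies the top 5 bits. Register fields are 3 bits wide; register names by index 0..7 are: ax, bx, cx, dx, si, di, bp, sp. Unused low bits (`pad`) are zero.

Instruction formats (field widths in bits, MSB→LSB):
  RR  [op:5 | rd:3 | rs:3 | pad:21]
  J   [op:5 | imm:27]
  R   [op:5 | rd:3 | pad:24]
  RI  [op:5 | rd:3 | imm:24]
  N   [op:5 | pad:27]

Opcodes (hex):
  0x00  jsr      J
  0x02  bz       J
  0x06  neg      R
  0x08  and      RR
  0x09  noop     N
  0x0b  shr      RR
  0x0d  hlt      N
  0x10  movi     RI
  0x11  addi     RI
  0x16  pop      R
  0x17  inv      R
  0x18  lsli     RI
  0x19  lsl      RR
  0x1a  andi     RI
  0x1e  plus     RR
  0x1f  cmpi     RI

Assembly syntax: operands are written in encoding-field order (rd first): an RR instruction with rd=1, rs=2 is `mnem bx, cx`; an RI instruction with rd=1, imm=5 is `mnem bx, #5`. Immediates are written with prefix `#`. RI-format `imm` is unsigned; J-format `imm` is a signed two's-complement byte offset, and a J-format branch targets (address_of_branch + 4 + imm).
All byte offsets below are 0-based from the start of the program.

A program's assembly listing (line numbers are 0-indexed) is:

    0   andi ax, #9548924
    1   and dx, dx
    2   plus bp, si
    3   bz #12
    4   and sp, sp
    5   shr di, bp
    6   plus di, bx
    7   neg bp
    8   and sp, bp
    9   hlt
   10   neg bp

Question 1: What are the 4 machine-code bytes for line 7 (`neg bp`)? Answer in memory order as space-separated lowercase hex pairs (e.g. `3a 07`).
00 00 00 36

7. neg fields op=0x6:5|rd=6:3|pad=0:24 → word 36000000h → 00 00 00 36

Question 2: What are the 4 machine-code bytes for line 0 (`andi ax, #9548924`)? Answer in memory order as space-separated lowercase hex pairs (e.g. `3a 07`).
7c b4 91 d0

0. andi fields op=0x1a:5|rd=0:3|imm=9548924:24 → word d091b47ch → 7c b4 91 d0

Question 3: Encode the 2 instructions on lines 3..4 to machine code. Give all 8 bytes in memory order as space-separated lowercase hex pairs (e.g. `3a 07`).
0c 00 00 10 00 00 e0 47

line 3 (bz): pack op=0x2:5|imm=12:27 = 0x1000000c; little→ 0c 00 00 10
line 4 (and): pack op=0x8:5|rd=7:3|rs=7:3|pad=0:21 = 0x47e00000; little→ 00 00 e0 47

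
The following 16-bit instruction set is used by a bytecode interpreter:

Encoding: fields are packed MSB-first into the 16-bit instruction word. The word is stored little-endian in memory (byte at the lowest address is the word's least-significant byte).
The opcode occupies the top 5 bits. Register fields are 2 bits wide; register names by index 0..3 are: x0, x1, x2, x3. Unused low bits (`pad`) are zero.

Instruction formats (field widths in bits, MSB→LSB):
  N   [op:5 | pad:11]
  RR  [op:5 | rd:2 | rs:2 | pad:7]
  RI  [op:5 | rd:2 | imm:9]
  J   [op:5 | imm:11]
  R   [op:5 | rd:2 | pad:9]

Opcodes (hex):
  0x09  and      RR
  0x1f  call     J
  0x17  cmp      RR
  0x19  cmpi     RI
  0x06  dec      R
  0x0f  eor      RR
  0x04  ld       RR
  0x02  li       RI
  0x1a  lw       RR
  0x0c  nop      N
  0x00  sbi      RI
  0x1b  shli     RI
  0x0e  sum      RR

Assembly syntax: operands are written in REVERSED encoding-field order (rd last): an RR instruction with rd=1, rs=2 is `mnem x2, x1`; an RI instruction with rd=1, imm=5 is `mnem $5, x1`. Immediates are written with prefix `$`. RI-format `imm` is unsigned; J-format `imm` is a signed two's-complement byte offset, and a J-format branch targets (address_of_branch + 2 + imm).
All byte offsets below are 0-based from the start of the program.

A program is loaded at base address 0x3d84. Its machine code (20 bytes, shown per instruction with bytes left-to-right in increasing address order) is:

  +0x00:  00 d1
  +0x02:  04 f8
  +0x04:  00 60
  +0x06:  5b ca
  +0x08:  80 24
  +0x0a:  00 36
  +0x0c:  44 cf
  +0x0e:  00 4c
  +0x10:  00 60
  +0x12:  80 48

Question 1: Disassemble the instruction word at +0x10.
@+10  little-endian(00 60) = 0x6000
  op=0x6000>>11=0xc ⇒ nop (N)

nop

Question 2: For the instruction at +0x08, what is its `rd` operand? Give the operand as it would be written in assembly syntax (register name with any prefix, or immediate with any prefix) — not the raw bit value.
@+08  little-endian(80 24) = 0x2480
  op=0x2480>>11=0x4 ⇒ ld (RR)
  [10:9] rd=2 = x2
  [8:7] rs=1 = x1

x2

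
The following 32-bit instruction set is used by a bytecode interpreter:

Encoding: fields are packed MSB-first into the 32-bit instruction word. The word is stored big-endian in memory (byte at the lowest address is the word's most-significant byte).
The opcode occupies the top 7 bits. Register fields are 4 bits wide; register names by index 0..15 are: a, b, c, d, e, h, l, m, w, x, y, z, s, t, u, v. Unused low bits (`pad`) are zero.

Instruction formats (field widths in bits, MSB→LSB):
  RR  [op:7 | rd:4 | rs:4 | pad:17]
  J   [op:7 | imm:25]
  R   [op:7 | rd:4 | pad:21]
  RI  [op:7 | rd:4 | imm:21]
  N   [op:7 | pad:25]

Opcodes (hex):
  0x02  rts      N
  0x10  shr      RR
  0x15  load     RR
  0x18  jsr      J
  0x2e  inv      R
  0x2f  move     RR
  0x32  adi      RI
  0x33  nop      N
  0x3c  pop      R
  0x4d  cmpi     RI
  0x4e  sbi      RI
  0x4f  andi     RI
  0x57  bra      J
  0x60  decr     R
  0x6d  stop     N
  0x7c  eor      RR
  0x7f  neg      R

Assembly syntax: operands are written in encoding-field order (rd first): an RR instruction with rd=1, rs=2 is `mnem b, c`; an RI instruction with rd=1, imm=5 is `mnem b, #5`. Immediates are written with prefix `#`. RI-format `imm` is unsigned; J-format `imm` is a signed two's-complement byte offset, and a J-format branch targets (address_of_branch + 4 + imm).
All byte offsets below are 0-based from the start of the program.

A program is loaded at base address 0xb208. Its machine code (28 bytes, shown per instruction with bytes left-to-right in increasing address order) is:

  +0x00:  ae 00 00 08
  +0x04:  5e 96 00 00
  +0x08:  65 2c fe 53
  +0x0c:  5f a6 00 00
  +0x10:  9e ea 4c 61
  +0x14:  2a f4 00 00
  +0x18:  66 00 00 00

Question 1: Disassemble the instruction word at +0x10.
off 0x10: read 9e ea 4c 61 as big → 0x9eea4c61
  op=0x9eea4c61>>25=0x4f ⇒ andi (RI)
  rd@[24:21]=0x7 ⇒ m
  imm@[20:0]=0xa4c61 ⇒ #674913

andi m, #674913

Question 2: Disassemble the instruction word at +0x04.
+0x04: 5e 96 00 00 ⇒ word 0x5e960000 (big)
  top 7b → 0x2f → move [RR]
  rd@[24:21]=0x4 ⇒ e
  rs@[20:17]=0xb ⇒ z

move e, z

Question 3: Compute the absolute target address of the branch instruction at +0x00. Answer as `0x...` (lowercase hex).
0xb214

+0x00: ae 00 00 08 ⇒ word 0xae000008 (big)
  top 7b → 0x57 → bra [J]
  imm@[24:0]=0x8 ⇒ #8
  target = base 0xb208 + off 0x00 + 4 + imm 8 = 0xb214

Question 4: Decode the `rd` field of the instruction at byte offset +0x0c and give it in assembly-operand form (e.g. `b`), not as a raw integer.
t

[0c] 5f a6 00 00 → 0x5fa60000
  top 7b → 0x2f → move [RR]
  rd: (w>>21)&0xf=0xd → t
  rs: (w>>17)&0xf=0x3 → d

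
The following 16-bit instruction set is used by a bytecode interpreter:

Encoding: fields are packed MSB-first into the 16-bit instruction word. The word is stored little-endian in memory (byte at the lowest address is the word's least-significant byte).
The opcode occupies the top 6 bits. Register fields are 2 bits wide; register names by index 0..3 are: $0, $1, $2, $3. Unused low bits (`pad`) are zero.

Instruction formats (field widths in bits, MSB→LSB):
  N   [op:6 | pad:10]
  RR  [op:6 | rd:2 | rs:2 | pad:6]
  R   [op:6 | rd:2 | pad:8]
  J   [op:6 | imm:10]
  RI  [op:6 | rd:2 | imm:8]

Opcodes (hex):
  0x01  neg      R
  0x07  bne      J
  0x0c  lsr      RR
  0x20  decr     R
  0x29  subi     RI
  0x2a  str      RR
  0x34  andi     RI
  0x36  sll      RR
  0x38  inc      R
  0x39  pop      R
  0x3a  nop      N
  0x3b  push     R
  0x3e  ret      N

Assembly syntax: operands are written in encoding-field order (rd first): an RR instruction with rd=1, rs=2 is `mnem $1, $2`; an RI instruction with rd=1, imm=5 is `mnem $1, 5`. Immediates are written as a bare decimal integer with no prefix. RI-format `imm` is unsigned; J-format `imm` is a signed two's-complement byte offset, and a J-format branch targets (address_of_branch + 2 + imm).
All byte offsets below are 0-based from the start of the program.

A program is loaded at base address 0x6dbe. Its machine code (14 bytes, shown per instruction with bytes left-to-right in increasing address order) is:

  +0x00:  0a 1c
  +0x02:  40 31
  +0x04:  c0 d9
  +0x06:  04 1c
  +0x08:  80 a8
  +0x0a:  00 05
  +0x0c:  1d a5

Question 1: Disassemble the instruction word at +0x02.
lsr $1, $1

@+02  little-endian(40 31) = 0x3140
  op=0x3140>>10=0xc ⇒ lsr (RR)
  rd@[9:8]=0x1 ⇒ $1
  rs@[7:6]=0x1 ⇒ $1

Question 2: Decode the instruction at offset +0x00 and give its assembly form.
bne 10

@+00  little-endian(0a 1c) = 0x1c0a
  top 6b → 0x7 → bne [J]
  [9:0] imm=10 = 10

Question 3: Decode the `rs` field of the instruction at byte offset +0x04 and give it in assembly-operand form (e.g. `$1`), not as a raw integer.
off 0x04: read c0 d9 as little → 0xd9c0
  opcode bits[15:10]=0x36: sll/RR
  [9:8] rd=1 = $1
  [7:6] rs=3 = $3

$3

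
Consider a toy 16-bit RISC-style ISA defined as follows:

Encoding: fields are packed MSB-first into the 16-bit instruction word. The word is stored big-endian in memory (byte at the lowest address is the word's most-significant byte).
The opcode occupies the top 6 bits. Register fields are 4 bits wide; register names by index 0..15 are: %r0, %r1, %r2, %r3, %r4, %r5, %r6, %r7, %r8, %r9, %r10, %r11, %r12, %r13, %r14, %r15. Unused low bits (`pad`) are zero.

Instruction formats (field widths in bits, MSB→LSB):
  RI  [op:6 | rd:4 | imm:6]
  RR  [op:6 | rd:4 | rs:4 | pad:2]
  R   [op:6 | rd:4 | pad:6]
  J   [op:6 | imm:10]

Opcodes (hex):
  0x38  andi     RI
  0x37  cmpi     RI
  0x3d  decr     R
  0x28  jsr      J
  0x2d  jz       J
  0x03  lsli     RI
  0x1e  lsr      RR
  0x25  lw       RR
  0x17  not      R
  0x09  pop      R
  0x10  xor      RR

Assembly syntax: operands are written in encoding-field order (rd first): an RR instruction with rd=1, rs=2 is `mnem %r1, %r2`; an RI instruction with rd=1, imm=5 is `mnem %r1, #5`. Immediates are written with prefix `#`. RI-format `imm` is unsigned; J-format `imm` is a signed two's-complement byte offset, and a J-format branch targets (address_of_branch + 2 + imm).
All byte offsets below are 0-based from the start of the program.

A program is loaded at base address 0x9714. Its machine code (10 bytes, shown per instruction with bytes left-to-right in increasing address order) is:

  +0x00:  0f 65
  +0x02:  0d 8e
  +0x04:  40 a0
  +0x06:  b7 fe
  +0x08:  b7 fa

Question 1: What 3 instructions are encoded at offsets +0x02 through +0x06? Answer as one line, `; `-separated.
+0x02: 0d 8e ⇒ word 0x0d8e (big)
  top 6b → 0x3 → lsli [RI]
  [9:6] rd=6 = %r6
  [5:0] imm=14 = #14
+0x04: 40 a0 ⇒ word 0x40a0 (big)
  top 6b → 0x10 → xor [RR]
  [9:6] rd=2 = %r2
  [5:2] rs=8 = %r8
+0x06: b7 fe ⇒ word 0xb7fe (big)
  top 6b → 0x2d → jz [J]
  [9:0] imm=1022 (s10→-2) = #-2

lsli %r6, #14; xor %r2, %r8; jz #-2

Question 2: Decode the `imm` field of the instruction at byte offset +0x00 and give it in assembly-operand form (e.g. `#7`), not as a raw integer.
#37

off 0x00: read 0f 65 as big → 0x0f65
  opcode bits[15:10]=0x3: lsli/RI
  [9:6] rd=13 = %r13
  [5:0] imm=37 = #37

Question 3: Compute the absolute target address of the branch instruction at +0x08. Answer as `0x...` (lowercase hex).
[08] b7 fa → 0xb7fa
  op=0xb7fa>>10=0x2d ⇒ jz (J)
  [9:0] imm=1018 (s10→-6) = #-6
  target = base 0x9714 + off 0x08 + 2 + imm -6 = 0x9718

0x9718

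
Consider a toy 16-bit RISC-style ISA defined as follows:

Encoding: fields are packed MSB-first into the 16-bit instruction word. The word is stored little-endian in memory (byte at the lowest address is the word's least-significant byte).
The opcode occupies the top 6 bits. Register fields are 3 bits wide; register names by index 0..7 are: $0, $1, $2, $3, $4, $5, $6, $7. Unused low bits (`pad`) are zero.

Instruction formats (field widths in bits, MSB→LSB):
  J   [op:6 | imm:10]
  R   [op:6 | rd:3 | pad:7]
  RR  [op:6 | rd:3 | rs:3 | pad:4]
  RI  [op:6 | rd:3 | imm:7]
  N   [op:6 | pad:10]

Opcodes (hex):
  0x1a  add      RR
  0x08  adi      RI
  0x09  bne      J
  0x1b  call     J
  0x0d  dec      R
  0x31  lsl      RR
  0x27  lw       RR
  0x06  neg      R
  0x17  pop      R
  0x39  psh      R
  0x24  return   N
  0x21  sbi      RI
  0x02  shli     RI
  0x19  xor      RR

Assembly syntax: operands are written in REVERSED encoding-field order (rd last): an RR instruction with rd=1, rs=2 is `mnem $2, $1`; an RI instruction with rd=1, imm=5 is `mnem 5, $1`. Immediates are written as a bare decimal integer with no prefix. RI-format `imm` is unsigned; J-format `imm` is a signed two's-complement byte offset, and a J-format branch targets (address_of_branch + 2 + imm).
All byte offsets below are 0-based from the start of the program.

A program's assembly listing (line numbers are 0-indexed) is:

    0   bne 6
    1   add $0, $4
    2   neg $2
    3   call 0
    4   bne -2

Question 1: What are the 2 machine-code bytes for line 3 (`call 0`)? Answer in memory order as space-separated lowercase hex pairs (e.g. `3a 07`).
3. call fields op=0x1b:6|imm=0:10 → word 6c00h → 00 6c

00 6c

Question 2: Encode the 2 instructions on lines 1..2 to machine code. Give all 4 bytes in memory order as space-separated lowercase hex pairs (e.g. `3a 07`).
L1: add op=0x1a:6|rd=4:3|rs=0:3|pad=0:4 ⇒ 0x6a00 ⇒ little 00 6a
L2: neg op=0x6:6|rd=2:3|pad=0:7 ⇒ 0x1900 ⇒ little 00 19

00 6a 00 19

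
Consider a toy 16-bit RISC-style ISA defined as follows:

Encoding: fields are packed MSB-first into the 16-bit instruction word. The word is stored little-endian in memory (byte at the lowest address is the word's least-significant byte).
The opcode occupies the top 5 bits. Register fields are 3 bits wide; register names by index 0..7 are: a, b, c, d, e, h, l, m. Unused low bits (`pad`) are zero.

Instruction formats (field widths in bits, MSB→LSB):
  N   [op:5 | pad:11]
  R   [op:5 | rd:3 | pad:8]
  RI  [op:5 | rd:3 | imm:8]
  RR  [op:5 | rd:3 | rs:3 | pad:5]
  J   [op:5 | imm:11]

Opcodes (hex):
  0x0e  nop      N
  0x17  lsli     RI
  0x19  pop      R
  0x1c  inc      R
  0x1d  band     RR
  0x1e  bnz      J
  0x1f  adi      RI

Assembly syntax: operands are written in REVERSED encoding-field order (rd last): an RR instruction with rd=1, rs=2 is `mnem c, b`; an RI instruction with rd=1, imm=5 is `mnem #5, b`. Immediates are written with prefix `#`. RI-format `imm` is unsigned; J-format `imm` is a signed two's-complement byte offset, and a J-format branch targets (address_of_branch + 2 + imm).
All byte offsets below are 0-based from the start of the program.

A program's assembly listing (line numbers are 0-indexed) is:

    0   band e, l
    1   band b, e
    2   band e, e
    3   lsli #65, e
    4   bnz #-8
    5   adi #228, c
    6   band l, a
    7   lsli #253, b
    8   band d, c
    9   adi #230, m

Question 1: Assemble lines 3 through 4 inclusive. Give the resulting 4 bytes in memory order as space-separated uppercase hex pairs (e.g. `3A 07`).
41 BC F8 F7

3. lsli fields op=0x17:5|rd=4:3|imm=65:8 → word bc41h → 41 bc
4. bnz fields op=0x1e:5|imm=-8:11 → word f7f8h → f8 f7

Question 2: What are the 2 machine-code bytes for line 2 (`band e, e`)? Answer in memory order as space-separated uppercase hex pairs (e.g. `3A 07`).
L2: band op=0x1d:5|rd=4:3|rs=4:3|pad=0:5 ⇒ 0xec80 ⇒ little 80 ec

80 EC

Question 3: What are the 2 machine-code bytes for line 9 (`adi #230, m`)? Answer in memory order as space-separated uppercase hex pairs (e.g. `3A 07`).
E6 FF

L9: adi op=0x1f:5|rd=7:3|imm=230:8 ⇒ 0xffe6 ⇒ little e6 ff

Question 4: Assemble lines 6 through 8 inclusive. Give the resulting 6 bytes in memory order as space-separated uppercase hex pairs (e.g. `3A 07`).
L6: band op=0x1d:5|rd=0:3|rs=6:3|pad=0:5 ⇒ 0xe8c0 ⇒ little c0 e8
L7: lsli op=0x17:5|rd=1:3|imm=253:8 ⇒ 0xb9fd ⇒ little fd b9
L8: band op=0x1d:5|rd=2:3|rs=3:3|pad=0:5 ⇒ 0xea60 ⇒ little 60 ea

C0 E8 FD B9 60 EA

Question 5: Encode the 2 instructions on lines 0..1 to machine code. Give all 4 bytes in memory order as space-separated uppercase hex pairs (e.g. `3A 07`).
line 0 (band): pack op=0x1d:5|rd=6:3|rs=4:3|pad=0:5 = 0xee80; little→ 80 ee
line 1 (band): pack op=0x1d:5|rd=4:3|rs=1:3|pad=0:5 = 0xec20; little→ 20 ec

80 EE 20 EC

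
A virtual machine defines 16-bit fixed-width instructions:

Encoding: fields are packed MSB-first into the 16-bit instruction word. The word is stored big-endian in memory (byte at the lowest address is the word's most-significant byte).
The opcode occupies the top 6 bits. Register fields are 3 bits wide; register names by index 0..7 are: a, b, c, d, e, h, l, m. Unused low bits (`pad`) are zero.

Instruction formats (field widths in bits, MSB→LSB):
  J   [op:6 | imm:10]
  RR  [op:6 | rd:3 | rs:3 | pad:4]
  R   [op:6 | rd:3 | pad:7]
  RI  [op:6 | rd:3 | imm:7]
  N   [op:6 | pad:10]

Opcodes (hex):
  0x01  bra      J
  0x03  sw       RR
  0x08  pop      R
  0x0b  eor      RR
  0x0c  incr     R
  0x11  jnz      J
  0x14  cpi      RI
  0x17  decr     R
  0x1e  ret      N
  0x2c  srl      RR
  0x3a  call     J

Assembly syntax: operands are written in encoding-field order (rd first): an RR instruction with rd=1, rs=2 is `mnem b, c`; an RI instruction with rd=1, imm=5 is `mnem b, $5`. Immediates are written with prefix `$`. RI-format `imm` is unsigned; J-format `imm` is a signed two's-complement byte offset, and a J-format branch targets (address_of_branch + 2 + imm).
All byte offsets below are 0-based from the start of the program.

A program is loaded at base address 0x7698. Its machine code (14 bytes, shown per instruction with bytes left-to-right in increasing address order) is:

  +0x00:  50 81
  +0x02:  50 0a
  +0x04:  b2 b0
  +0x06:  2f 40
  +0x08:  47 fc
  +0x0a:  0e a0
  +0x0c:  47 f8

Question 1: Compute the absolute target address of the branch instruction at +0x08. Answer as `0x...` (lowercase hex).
0x769e

[08] 47 fc → 0x47fc
  opcode bits[15:10]=0x11: jnz/J
  imm: (w>>0)&0x3ff=0x3fc (s10→-4) → $-4
  target = base 0x7698 + off 0x08 + 2 + imm -4 = 0x769e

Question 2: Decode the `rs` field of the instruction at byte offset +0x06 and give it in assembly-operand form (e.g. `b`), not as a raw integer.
+0x06: 2f 40 ⇒ word 0x2f40 (big)
  opcode bits[15:10]=0xb: eor/RR
  rd@[9:7]=0x6 ⇒ l
  rs@[6:4]=0x4 ⇒ e

e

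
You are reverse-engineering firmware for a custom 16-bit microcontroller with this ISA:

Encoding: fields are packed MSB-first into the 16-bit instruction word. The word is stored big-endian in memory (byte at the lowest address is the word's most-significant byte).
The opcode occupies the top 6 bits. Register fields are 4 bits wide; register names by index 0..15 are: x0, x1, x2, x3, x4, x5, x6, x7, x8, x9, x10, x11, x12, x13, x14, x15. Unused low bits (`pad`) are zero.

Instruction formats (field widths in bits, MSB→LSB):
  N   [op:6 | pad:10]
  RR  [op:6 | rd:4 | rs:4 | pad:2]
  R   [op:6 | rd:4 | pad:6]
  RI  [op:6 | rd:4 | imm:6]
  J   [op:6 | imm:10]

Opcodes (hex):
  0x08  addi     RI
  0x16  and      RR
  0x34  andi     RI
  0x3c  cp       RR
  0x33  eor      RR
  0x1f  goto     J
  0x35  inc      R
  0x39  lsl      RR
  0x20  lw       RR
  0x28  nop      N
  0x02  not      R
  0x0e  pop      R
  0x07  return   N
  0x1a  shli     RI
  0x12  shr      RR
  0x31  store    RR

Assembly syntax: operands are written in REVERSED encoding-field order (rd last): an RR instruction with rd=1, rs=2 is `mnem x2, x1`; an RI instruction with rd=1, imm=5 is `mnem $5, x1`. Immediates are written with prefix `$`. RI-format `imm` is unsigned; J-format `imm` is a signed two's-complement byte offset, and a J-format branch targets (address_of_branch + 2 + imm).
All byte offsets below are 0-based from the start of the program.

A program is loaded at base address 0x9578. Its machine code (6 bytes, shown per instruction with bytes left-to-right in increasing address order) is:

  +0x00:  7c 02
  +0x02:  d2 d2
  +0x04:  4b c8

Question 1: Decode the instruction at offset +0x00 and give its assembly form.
@+00  big-endian(7c 02) = 0x7c02
  top 6b → 0x1f → goto [J]
  [9:0] imm=2 = $2

goto $2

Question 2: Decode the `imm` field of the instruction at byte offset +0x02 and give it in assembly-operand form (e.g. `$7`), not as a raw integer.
[02] d2 d2 → 0xd2d2
  top 6b → 0x34 → andi [RI]
  rd: (w>>6)&0xf=0xb → x11
  imm: (w>>0)&0x3f=0x12 → $18

$18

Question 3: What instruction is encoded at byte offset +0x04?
shr x2, x15

+0x04: 4b c8 ⇒ word 0x4bc8 (big)
  top 6b → 0x12 → shr [RR]
  rd: (w>>6)&0xf=0xf → x15
  rs: (w>>2)&0xf=0x2 → x2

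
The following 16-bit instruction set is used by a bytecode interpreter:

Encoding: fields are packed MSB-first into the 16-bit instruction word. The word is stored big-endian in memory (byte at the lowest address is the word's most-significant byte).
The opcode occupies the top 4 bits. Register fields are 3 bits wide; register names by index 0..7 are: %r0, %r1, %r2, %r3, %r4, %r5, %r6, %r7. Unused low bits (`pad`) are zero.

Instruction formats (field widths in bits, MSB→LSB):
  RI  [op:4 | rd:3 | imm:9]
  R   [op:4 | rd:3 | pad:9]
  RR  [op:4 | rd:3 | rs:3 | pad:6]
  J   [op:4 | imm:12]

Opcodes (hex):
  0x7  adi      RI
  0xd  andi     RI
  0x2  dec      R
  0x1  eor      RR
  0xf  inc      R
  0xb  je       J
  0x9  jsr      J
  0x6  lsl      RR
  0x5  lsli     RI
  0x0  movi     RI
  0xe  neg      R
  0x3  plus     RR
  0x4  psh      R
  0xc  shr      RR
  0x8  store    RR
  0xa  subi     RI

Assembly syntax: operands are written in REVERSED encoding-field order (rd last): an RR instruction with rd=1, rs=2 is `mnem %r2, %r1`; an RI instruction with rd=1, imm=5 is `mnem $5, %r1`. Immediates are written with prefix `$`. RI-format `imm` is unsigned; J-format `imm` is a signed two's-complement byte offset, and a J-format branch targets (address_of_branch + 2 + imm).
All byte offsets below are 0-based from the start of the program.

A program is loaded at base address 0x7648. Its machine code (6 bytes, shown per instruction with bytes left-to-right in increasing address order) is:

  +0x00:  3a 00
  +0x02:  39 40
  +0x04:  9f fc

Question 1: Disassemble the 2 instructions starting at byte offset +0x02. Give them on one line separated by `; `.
plus %r5, %r4; jsr $-4

+0x02: 39 40 ⇒ word 0x3940 (big)
  op=0x3940>>12=0x3 ⇒ plus (RR)
  rd@[11:9]=0x4 ⇒ %r4
  rs@[8:6]=0x5 ⇒ %r5
+0x04: 9f fc ⇒ word 0x9ffc (big)
  op=0x9ffc>>12=0x9 ⇒ jsr (J)
  imm@[11:0]=0xffc (s12→-4) ⇒ $-4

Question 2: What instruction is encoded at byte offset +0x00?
plus %r0, %r5

+0x00: 3a 00 ⇒ word 0x3a00 (big)
  top 4b → 0x3 → plus [RR]
  [11:9] rd=5 = %r5
  [8:6] rs=0 = %r0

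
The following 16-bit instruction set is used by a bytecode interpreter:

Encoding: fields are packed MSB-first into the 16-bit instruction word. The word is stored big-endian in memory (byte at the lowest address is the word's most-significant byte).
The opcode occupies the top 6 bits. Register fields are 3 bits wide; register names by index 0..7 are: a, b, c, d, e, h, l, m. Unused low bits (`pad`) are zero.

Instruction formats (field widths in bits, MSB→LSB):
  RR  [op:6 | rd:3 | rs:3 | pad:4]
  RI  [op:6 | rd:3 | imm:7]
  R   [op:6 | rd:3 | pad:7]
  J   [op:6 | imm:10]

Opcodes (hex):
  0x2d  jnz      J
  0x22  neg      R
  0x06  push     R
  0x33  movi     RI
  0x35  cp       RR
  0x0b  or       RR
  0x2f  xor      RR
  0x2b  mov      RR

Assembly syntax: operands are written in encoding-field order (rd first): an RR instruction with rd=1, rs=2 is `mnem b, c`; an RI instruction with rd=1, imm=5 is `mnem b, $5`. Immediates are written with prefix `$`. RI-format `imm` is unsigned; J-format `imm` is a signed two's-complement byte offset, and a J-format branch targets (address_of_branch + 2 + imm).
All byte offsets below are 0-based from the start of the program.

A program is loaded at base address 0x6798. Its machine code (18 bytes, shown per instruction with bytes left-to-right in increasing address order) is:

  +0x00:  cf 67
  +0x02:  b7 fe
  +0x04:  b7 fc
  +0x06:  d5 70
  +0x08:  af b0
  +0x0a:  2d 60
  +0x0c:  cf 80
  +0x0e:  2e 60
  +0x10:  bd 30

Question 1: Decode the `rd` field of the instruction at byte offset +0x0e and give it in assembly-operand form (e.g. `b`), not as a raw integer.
e

off 0x0e: read 2e 60 as big → 0x2e60
  opcode bits[15:10]=0xb: or/RR
  rd: (w>>7)&0x7=0x4 → e
  rs: (w>>4)&0x7=0x6 → l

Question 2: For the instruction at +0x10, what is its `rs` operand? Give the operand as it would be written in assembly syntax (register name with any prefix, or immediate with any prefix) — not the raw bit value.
+0x10: bd 30 ⇒ word 0xbd30 (big)
  top 6b → 0x2f → xor [RR]
  rd@[9:7]=0x2 ⇒ c
  rs@[6:4]=0x3 ⇒ d

d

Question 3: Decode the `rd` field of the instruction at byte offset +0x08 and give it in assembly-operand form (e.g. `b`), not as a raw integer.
m

[08] af b0 → 0xafb0
  top 6b → 0x2b → mov [RR]
  rd@[9:7]=0x7 ⇒ m
  rs@[6:4]=0x3 ⇒ d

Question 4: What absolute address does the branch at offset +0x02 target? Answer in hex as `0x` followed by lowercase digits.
@+02  big-endian(b7 fe) = 0xb7fe
  top 6b → 0x2d → jnz [J]
  imm: (w>>0)&0x3ff=0x3fe (s10→-2) → $-2
  target = base 0x6798 + off 0x02 + 2 + imm -2 = 0x679a

0x679a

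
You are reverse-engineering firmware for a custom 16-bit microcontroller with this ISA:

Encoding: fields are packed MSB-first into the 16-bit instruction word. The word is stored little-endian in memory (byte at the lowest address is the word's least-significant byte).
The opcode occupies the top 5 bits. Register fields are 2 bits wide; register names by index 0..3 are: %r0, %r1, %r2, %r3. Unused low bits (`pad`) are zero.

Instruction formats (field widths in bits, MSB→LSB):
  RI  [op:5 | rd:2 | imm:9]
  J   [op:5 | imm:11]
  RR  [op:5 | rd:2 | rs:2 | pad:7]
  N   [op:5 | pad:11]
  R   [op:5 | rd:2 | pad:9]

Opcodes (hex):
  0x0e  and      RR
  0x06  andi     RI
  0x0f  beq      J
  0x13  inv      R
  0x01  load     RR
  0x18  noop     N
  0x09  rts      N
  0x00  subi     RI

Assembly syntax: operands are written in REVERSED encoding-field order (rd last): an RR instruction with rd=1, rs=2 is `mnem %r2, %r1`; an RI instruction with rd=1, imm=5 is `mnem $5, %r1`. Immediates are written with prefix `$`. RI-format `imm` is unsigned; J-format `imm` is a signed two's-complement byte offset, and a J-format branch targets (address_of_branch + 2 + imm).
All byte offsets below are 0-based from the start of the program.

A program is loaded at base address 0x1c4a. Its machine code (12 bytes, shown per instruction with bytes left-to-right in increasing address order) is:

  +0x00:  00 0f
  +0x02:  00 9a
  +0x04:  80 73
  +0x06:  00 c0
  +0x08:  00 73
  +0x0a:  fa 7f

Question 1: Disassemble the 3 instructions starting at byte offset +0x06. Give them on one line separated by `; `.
off 0x06: read 00 c0 as little → 0xc000
  opcode bits[15:11]=0x18: noop/N
off 0x08: read 00 73 as little → 0x7300
  opcode bits[15:11]=0xe: and/RR
  rd: (w>>9)&0x3=0x1 → %r1
  rs: (w>>7)&0x3=0x2 → %r2
off 0x0a: read fa 7f as little → 0x7ffa
  opcode bits[15:11]=0xf: beq/J
  imm: (w>>0)&0x7ff=0x7fa (s11→-6) → $-6

noop; and %r2, %r1; beq $-6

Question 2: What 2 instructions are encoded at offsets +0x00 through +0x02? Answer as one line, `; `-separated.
load %r2, %r3; inv %r1

@+00  little-endian(00 0f) = 0x0f00
  opcode bits[15:11]=0x1: load/RR
  rd: (w>>9)&0x3=0x3 → %r3
  rs: (w>>7)&0x3=0x2 → %r2
@+02  little-endian(00 9a) = 0x9a00
  opcode bits[15:11]=0x13: inv/R
  rd: (w>>9)&0x3=0x1 → %r1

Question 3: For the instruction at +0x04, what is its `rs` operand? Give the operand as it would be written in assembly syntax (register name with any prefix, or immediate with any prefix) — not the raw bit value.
+0x04: 80 73 ⇒ word 0x7380 (little)
  top 5b → 0xe → and [RR]
  rd@[10:9]=0x1 ⇒ %r1
  rs@[8:7]=0x3 ⇒ %r3

%r3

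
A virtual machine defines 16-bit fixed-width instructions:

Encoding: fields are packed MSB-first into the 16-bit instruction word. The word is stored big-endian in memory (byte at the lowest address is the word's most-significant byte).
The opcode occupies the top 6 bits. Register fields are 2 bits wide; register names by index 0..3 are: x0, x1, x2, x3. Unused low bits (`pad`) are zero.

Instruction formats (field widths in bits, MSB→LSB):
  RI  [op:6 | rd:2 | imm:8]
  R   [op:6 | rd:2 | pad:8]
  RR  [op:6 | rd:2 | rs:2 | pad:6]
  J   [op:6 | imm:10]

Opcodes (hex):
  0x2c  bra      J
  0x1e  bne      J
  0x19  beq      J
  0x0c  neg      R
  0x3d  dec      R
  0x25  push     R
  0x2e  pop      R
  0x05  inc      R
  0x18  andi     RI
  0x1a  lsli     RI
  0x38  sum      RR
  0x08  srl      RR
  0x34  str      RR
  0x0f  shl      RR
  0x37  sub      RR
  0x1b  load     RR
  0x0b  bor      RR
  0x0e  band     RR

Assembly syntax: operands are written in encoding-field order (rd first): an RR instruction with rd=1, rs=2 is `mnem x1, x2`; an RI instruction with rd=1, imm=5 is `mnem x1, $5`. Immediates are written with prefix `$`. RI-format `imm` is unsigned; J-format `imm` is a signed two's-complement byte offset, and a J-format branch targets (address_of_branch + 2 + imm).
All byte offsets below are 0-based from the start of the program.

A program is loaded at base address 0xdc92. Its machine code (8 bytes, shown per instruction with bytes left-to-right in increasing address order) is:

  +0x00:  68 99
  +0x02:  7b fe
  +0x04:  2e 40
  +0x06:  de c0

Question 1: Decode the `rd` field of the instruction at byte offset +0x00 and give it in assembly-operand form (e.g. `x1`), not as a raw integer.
+0x00: 68 99 ⇒ word 0x6899 (big)
  top 6b → 0x1a → lsli [RI]
  [9:8] rd=0 = x0
  [7:0] imm=153 = $153

x0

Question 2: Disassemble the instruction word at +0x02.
bne $-2

[02] 7b fe → 0x7bfe
  opcode bits[15:10]=0x1e: bne/J
  imm@[9:0]=0x3fe (s10→-2) ⇒ $-2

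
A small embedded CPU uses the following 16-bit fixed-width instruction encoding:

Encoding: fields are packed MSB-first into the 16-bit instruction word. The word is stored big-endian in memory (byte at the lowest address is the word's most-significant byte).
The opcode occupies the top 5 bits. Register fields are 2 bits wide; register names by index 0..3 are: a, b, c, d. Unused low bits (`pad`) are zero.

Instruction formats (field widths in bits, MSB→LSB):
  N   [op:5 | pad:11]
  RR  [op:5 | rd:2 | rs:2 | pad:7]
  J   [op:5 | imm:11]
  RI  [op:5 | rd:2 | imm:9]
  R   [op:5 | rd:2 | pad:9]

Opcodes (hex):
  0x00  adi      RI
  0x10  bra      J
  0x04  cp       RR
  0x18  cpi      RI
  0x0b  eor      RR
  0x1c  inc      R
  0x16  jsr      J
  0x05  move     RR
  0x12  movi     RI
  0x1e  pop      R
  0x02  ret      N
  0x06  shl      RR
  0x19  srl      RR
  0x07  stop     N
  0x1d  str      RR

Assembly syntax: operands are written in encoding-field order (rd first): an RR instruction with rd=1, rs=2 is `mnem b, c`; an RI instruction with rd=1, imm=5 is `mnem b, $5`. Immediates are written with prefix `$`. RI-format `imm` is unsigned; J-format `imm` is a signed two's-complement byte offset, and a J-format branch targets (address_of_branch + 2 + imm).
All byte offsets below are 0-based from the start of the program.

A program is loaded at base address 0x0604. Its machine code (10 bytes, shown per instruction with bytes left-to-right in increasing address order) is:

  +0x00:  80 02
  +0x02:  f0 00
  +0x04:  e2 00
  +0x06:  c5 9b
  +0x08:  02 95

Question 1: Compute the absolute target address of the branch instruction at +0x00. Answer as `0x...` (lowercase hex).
0x0608

[00] 80 02 → 0x8002
  top 5b → 0x10 → bra [J]
  imm@[10:0]=0x2 ⇒ $2
  target = base 0x0604 + off 0x00 + 2 + imm 2 = 0x0608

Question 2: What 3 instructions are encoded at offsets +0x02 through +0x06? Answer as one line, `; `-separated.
pop a; inc b; cpi c, $411

off 0x02: read f0 00 as big → 0xf000
  op=0xf000>>11=0x1e ⇒ pop (R)
  [10:9] rd=0 = a
off 0x04: read e2 00 as big → 0xe200
  op=0xe200>>11=0x1c ⇒ inc (R)
  [10:9] rd=1 = b
off 0x06: read c5 9b as big → 0xc59b
  op=0xc59b>>11=0x18 ⇒ cpi (RI)
  [10:9] rd=2 = c
  [8:0] imm=411 = $411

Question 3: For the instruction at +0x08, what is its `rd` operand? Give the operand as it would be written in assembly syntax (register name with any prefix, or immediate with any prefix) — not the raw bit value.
b

[08] 02 95 → 0x0295
  op=0x0295>>11=0x0 ⇒ adi (RI)
  rd@[10:9]=0x1 ⇒ b
  imm@[8:0]=0x95 ⇒ $149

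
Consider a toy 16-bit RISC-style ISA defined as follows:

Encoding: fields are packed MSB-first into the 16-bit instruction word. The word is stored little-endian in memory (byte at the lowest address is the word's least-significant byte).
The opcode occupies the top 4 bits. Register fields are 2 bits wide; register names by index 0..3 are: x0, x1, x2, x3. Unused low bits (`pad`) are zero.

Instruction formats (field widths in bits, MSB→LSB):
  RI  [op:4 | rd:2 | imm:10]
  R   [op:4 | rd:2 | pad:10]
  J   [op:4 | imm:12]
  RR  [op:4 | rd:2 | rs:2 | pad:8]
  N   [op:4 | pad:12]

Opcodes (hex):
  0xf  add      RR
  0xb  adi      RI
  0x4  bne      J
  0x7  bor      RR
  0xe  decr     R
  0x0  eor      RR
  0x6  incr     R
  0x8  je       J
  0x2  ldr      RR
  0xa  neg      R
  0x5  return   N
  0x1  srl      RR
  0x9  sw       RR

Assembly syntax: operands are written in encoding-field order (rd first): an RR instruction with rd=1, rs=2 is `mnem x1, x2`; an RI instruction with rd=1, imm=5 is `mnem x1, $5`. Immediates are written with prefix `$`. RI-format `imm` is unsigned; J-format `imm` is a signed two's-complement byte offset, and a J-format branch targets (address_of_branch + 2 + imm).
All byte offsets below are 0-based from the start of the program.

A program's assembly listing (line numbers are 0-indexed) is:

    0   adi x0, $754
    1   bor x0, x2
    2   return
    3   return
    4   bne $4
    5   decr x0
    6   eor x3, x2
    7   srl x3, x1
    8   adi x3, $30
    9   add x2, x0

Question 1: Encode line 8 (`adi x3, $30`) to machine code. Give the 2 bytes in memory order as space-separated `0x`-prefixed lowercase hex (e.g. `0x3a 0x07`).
0x1e 0xbc

line 8 (adi): pack op=0xb:4|rd=3:2|imm=30:10 = 0xbc1e; little→ 1e bc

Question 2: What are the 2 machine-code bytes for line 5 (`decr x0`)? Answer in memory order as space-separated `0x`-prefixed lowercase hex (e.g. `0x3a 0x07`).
0x00 0xe0

line 5 (decr): pack op=0xe:4|rd=0:2|pad=0:10 = 0xe000; little→ 00 e0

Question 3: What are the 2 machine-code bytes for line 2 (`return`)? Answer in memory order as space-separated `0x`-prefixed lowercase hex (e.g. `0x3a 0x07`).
L2: return op=0x5:4|pad=0:12 ⇒ 0x5000 ⇒ little 00 50

0x00 0x50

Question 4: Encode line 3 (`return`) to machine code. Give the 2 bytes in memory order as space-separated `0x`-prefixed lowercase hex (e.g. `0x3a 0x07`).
0x00 0x50

3. return fields op=0x5:4|pad=0:12 → word 5000h → 00 50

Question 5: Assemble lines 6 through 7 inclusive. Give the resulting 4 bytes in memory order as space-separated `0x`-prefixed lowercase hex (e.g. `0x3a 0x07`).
line 6 (eor): pack op=0x0:4|rd=3:2|rs=2:2|pad=0:8 = 0x0e00; little→ 00 0e
line 7 (srl): pack op=0x1:4|rd=3:2|rs=1:2|pad=0:8 = 0x1d00; little→ 00 1d

0x00 0x0e 0x00 0x1d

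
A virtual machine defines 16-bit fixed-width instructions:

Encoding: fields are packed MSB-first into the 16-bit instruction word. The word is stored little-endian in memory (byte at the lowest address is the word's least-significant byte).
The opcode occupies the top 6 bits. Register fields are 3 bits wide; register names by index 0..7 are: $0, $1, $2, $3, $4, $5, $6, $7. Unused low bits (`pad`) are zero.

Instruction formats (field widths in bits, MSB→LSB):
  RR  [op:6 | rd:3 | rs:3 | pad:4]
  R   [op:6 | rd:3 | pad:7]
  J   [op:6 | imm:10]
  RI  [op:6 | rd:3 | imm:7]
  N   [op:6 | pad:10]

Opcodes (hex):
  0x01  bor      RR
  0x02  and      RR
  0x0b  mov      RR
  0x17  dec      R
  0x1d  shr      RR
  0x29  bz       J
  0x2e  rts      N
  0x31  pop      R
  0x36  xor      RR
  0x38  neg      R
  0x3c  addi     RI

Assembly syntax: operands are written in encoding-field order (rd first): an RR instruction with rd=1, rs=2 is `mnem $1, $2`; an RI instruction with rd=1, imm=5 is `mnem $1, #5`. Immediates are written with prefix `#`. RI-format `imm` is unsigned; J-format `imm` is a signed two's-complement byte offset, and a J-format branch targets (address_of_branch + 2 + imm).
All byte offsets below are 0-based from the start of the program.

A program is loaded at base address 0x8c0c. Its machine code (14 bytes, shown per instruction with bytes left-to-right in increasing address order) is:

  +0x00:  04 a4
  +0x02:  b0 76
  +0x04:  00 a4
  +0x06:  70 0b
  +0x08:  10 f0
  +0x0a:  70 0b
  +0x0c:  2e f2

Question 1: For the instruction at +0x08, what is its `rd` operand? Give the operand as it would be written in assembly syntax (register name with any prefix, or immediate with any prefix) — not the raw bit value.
off 0x08: read 10 f0 as little → 0xf010
  op=0xf010>>10=0x3c ⇒ addi (RI)
  [9:7] rd=0 = $0
  [6:0] imm=16 = #16

$0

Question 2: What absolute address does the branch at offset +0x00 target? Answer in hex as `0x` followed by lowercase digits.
[00] 04 a4 → 0xa404
  opcode bits[15:10]=0x29: bz/J
  imm: (w>>0)&0x3ff=0x4 → #4
  target = base 0x8c0c + off 0x00 + 2 + imm 4 = 0x8c12

0x8c12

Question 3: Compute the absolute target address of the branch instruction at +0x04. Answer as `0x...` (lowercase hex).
off 0x04: read 00 a4 as little → 0xa400
  opcode bits[15:10]=0x29: bz/J
  imm@[9:0]=0x0 ⇒ #0
  target = base 0x8c0c + off 0x04 + 2 + imm 0 = 0x8c12

0x8c12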